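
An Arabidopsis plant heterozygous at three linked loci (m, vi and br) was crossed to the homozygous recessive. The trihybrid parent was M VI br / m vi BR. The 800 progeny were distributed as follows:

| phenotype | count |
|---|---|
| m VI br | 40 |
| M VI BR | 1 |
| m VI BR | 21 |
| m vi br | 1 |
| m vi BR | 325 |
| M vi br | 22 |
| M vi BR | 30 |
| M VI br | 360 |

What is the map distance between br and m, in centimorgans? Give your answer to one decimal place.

The two rarest classes, M VI BR and m vi br, are the double crossovers. Comparing them with the parentals, only the br allele has switched, so br is the middle locus and the order is m – br – vi.
Crossovers in the m–br interval produce the single-crossover classes m VI br and M vi BR (40 + 30 = 70) plus the double crossovers (2).
RF(m–br) = (70 + 2) / 800 = 72/800 = 0.0900 → 9.0 centimorgans.

9.0 centimorgans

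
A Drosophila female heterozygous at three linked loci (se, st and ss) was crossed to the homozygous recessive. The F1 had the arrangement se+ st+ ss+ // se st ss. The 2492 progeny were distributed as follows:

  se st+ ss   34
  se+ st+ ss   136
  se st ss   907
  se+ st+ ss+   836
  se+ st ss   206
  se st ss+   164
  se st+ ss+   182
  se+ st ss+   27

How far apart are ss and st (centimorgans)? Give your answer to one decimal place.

14.5 centimorgans

The two rarest classes, se+ st ss+ and se st+ ss, are the double crossovers. Comparing them with the parentals, only the st allele has switched, so st is the middle locus and the order is se – st – ss.
Crossovers in the st–ss interval produce the single-crossover classes se+ st+ ss and se st ss+ (136 + 164 = 300) plus the double crossovers (61).
RF(st–ss) = (300 + 61) / 2492 = 361/2492 = 0.1449 → 14.5 centimorgans.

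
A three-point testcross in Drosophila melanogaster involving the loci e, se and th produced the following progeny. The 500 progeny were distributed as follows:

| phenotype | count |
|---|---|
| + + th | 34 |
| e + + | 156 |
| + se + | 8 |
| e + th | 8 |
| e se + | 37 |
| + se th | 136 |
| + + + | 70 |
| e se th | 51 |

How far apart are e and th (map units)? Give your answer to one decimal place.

The two most frequent reciprocal classes, e + + and + se th, are the parental types, so the F1 was e + + / + se th.
The two rarest classes, e + th and + se +, are the double crossovers. Comparing them with the parentals, only the th allele has switched, so th is the middle locus and the order is e – th – se.
Crossovers in the e–th interval produce the single-crossover classes + + + and e se th (70 + 51 = 121) plus the double crossovers (16).
RF(e–th) = (121 + 16) / 500 = 137/500 = 0.2740 → 27.4 map units.

27.4 map units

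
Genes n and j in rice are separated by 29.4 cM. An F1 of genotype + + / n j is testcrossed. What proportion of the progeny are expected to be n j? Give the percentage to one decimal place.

A map distance of 29.4 cM corresponds to a recombination frequency of 0.294.
The F1 is + + / n j, so n j is a parental gamete class with expected frequency (1 − r)/2 = 0.706/2 = 0.3530.
That is 0.3530 = 35.3% of the progeny.

35.3%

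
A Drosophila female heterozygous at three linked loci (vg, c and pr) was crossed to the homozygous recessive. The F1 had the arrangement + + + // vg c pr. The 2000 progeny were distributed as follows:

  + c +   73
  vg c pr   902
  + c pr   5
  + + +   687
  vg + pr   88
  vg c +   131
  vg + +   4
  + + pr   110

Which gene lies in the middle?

The two rarest classes, vg + + and + c pr, are the double crossovers. Comparing them with the parentals, only the vg allele has switched, so vg is the middle locus and the order is c – vg – pr.

vg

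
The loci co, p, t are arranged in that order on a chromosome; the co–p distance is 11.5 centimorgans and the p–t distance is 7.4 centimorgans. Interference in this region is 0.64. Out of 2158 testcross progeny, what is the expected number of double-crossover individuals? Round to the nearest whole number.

7

Map distances give recombination frequencies of 0.115 and 0.074 for the two intervals.
With interference 0.64 (so coincidence = 0.36), expected double-crossover frequency = 0.115 × 0.074 × 0.36 = 0.00306.
Expected number = 0.00306 × 2158 = 6.61 ≈ 7.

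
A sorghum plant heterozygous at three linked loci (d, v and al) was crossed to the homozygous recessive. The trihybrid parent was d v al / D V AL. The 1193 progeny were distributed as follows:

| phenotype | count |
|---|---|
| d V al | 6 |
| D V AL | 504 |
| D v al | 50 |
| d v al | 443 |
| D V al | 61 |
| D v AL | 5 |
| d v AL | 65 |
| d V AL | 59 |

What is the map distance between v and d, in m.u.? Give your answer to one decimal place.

10.1 m.u.

The two rarest classes, d V al and D v AL, are the double crossovers. Comparing them with the parentals, only the v allele has switched, so v is the middle locus and the order is al – v – d.
Crossovers in the v–d interval produce the single-crossover classes D v al and d V AL (50 + 59 = 109) plus the double crossovers (11).
RF(v–d) = (109 + 11) / 1193 = 120/1193 = 0.1006 → 10.1 m.u.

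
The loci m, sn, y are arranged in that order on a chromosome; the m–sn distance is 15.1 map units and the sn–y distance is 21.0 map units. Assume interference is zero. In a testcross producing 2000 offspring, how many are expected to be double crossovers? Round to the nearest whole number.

63

Map distances give recombination frequencies of 0.151 and 0.210 for the two intervals.
With no interference, expected double-crossover frequency = 0.151 × 0.210 = 0.03171.
Expected number = 0.03171 × 2000 = 63.42 ≈ 63.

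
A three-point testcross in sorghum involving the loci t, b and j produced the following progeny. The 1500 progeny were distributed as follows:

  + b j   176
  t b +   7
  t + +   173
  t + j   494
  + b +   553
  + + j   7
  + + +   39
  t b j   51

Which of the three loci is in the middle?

The two most frequent reciprocal classes, t + j and + b +, are the parental types, so the F1 was t + j / + b +.
The two rarest classes, + + j and t b +, are the double crossovers. Comparing them with the parentals, only the t allele has switched, so t is the middle locus and the order is b – t – j.

t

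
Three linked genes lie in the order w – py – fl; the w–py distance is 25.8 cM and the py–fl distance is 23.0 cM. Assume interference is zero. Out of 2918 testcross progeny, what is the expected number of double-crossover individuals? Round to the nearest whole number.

173

Map distances give recombination frequencies of 0.258 and 0.230 for the two intervals.
With no interference, expected double-crossover frequency = 0.258 × 0.230 = 0.05934.
Expected number = 0.05934 × 2918 = 173.15 ≈ 173.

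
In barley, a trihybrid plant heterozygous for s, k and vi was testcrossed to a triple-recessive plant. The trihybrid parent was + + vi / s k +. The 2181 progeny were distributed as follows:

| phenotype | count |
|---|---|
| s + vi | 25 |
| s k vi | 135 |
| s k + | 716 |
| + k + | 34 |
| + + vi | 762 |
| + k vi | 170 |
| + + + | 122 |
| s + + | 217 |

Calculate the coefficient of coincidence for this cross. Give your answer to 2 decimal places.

The two rarest classes, s + vi and + k +, are the double crossovers. Comparing them with the parentals, only the s allele has switched, so s is the middle locus and the order is k – s – vi.
k–s: (387 + 59)/2181 = 0.2045; s–vi: (257 + 59)/2181 = 0.1449.
Expected DCO frequency = 0.2045 × 0.1449 ≈ 0.02963; observed = 59/2181 ≈ 0.02705.
Coefficient of coincidence = 0.02705/0.02963 ≈ 0.91.

0.91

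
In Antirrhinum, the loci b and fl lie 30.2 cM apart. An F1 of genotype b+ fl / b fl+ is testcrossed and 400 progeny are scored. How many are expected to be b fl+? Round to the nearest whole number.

A map distance of 30.2 cM corresponds to a recombination frequency of 0.302.
The F1 is b+ fl / b fl+, so b fl+ is a parental gamete class with expected frequency (1 − r)/2 = 0.698/2 = 0.3490.
Expected number = 0.3490 × 400 = 139.60 ≈ 140.

140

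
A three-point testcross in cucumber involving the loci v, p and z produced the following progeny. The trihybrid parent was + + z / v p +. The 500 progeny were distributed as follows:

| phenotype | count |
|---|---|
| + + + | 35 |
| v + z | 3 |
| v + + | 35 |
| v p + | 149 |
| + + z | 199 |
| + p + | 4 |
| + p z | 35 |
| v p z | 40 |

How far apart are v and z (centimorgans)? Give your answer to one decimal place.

16.4 centimorgans

The two rarest classes, v + z and + p +, are the double crossovers. Comparing them with the parentals, only the v allele has switched, so v is the middle locus and the order is z – v – p.
Crossovers in the z–v interval produce the single-crossover classes + + + and v p z (35 + 40 = 75) plus the double crossovers (7).
RF(z–v) = (75 + 7) / 500 = 82/500 = 0.1640 → 16.4 centimorgans.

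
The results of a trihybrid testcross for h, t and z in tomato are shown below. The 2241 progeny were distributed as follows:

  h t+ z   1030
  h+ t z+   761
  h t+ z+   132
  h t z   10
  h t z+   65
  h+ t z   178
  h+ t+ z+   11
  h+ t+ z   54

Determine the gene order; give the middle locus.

The two most frequent reciprocal classes, h+ t z+ and h t+ z, are the parental types, so the F1 was h+ t z+ / h t+ z.
The two rarest classes, h+ t+ z+ and h t z, are the double crossovers. Comparing them with the parentals, only the t allele has switched, so t is the middle locus and the order is h – t – z.

t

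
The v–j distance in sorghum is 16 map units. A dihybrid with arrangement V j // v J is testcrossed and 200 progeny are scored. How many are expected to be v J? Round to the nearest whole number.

A map distance of 16 map units corresponds to a recombination frequency of 0.160.
The F1 is V j / v J, so v J is a parental gamete class with expected frequency (1 − r)/2 = 0.840/2 = 0.4200.
Expected number = 0.4200 × 200 = 84.00 ≈ 84.

84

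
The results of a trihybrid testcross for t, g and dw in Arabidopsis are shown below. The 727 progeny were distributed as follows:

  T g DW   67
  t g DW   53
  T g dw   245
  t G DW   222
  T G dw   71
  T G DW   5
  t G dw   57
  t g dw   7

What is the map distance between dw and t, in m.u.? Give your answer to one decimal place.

The two most frequent reciprocal classes, T g dw and t G DW, are the parental types, so the F1 was T g dw / t G DW.
The two rarest classes, t g dw and T G DW, are the double crossovers. Comparing them with the parentals, only the t allele has switched, so t is the middle locus and the order is dw – t – g.
Crossovers in the dw–t interval produce the single-crossover classes T g DW and t G dw (67 + 57 = 124) plus the double crossovers (12).
RF(dw–t) = (124 + 12) / 727 = 136/727 = 0.1871 → 18.7 m.u.

18.7 m.u.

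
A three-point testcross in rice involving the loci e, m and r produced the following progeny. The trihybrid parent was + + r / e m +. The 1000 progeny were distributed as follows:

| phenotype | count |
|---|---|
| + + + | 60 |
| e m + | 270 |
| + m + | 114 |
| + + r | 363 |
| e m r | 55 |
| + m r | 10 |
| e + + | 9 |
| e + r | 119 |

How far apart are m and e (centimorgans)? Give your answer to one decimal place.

The two rarest classes, + m r and e + +, are the double crossovers. Comparing them with the parentals, only the m allele has switched, so m is the middle locus and the order is e – m – r.
Crossovers in the e–m interval produce the single-crossover classes e + r and + m + (119 + 114 = 233) plus the double crossovers (19).
RF(e–m) = (233 + 19) / 1000 = 252/1000 = 0.2520 → 25.2 centimorgans.

25.2 centimorgans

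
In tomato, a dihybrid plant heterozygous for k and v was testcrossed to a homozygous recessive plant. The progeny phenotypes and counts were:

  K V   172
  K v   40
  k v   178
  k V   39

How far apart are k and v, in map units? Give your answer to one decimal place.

The two most frequent classes, K V (172) and k v (178), are the parental types, so the F1 was K V / k v.
The recombinant classes are K v and k V: 40 + 39 = 79.
Recombination frequency = 79/429 = 0.1841 ≈ 18.4%, i.e. 18.4 map units.

18.4 map units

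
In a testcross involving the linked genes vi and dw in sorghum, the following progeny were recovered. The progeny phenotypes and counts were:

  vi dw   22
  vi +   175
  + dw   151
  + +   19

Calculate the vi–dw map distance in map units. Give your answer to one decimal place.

11.2 map units

The two most frequent classes, + dw (151) and vi + (175), are the parental types, so the F1 was + dw / vi +.
The recombinant classes are + + and vi dw: 19 + 22 = 41.
Recombination frequency = 41/367 = 0.1117 ≈ 11.2%, i.e. 11.2 map units.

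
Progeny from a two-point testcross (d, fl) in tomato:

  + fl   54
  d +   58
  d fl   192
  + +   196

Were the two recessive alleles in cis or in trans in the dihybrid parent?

cis

The two most frequent classes are + + (196) and d fl (192); these are the parental (non-recombinant) types.
So the F1 carried + + on one chromosome and d fl on the other — the recessive alleles are on the same chromosome (cis / coupling).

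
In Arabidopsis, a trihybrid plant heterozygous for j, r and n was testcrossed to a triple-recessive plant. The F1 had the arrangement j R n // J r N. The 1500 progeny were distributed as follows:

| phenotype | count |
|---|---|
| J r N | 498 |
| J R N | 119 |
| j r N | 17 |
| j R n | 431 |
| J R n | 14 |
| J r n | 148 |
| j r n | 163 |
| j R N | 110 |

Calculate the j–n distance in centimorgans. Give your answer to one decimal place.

19.3 centimorgans

The two rarest classes, J R n and j r N, are the double crossovers. Comparing them with the parentals, only the j allele has switched, so j is the middle locus and the order is r – j – n.
Crossovers in the j–n interval produce the single-crossover classes j R N and J r n (110 + 148 = 258) plus the double crossovers (31).
RF(j–n) = (258 + 31) / 1500 = 289/1500 = 0.1927 → 19.3 centimorgans.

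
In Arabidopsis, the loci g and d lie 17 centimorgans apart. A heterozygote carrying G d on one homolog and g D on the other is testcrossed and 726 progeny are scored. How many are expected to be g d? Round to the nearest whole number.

A map distance of 17 centimorgans corresponds to a recombination frequency of 0.170.
The F1 is G d / g D, so g d is a recombinant gamete class with expected frequency r/2 = 0.170/2 = 0.0850.
Expected number = 0.0850 × 726 = 61.71 ≈ 62.

62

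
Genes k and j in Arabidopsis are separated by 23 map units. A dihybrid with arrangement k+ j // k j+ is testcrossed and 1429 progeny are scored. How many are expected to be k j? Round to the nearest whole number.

164

A map distance of 23 map units corresponds to a recombination frequency of 0.230.
The F1 is k+ j / k j+, so k j is a recombinant gamete class with expected frequency r/2 = 0.230/2 = 0.1150.
Expected number = 0.1150 × 1429 = 164.34 ≈ 164.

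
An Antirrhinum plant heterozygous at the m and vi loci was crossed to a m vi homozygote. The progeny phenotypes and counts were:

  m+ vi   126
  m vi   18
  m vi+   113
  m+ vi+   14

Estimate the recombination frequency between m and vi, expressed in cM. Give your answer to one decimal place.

11.8 cM

The two most frequent classes, m+ vi (126) and m vi+ (113), are the parental types, so the F1 was m+ vi / m vi+.
The recombinant classes are m+ vi+ and m vi: 14 + 18 = 32.
Recombination frequency = 32/271 = 0.1181 ≈ 11.8%, i.e. 11.8 cM.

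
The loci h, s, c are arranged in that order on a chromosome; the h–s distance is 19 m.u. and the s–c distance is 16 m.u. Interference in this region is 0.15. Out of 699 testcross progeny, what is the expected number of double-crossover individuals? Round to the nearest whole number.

Map distances give recombination frequencies of 0.190 and 0.160 for the two intervals.
With interference 0.15 (so coincidence = 0.85), expected double-crossover frequency = 0.190 × 0.160 × 0.85 = 0.02584.
Expected number = 0.02584 × 699 = 18.06 ≈ 18.

18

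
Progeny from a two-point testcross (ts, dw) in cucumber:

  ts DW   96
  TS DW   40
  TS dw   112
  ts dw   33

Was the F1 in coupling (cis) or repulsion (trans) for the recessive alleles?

The two most frequent classes are TS dw (112) and ts DW (96); these are the parental (non-recombinant) types.
So the F1 carried TS dw on one chromosome and ts DW on the other — the recessive alleles are on opposite chromosomes (trans / repulsion).

trans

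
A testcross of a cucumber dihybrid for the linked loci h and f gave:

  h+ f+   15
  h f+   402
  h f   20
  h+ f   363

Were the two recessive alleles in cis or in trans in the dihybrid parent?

trans

The two most frequent classes are h+ f (363) and h f+ (402); these are the parental (non-recombinant) types.
So the F1 carried h+ f on one chromosome and h f+ on the other — the recessive alleles are on opposite chromosomes (trans / repulsion).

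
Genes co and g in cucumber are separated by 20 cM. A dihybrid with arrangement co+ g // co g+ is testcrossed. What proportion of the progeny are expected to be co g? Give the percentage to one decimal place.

10.0%

A map distance of 20 cM corresponds to a recombination frequency of 0.200.
The F1 is co+ g / co g+, so co g is a recombinant gamete class with expected frequency r/2 = 0.200/2 = 0.1000.
That is 0.1000 = 10.0% of the progeny.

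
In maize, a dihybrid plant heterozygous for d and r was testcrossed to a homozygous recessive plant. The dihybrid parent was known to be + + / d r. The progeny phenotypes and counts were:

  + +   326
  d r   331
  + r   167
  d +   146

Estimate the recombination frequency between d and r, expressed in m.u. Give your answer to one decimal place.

The recombinant classes are + r and d +: 167 + 146 = 313.
Recombination frequency = 313/970 = 0.3227 ≈ 32.3%, i.e. 32.3 m.u.

32.3 m.u.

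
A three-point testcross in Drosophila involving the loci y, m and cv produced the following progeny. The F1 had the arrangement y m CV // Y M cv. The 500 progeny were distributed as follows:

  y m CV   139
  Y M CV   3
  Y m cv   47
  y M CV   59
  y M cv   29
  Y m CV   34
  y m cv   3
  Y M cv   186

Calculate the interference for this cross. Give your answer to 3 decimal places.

The two rarest classes, y m cv and Y M CV, are the double crossovers. Comparing them with the parentals, only the cv allele has switched, so cv is the middle locus and the order is y – cv – m.
y–cv: (63 + 6)/500 = 0.1380; cv–m: (106 + 6)/500 = 0.2240.
Expected DCO frequency = 0.1380 × 0.2240 ≈ 0.03091; observed = 6/500 ≈ 0.01200.
Coefficient of coincidence = 0.01200/0.03091 ≈ 0.388; interference = 1 − 0.388 = 0.612.

0.612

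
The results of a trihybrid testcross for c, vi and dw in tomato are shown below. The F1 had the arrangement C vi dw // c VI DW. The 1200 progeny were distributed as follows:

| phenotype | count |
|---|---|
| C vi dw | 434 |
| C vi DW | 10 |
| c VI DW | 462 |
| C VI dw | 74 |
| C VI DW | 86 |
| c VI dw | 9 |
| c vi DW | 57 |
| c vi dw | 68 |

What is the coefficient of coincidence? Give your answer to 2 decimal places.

The two rarest classes, C vi DW and c VI dw, are the double crossovers. Comparing them with the parentals, only the dw allele has switched, so dw is the middle locus and the order is c – dw – vi.
c–dw: (154 + 19)/1200 = 0.1442; dw–vi: (131 + 19)/1200 = 0.1250.
Expected DCO frequency = 0.1442 × 0.1250 ≈ 0.01802; observed = 19/1200 ≈ 0.01583.
Coefficient of coincidence = 0.01583/0.01802 ≈ 0.88.

0.88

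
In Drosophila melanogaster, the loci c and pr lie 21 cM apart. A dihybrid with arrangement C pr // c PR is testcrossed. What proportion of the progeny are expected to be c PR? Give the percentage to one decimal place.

A map distance of 21 cM corresponds to a recombination frequency of 0.210.
The F1 is C pr / c PR, so c PR is a parental gamete class with expected frequency (1 − r)/2 = 0.790/2 = 0.3950.
That is 0.3950 = 39.5% of the progeny.

39.5%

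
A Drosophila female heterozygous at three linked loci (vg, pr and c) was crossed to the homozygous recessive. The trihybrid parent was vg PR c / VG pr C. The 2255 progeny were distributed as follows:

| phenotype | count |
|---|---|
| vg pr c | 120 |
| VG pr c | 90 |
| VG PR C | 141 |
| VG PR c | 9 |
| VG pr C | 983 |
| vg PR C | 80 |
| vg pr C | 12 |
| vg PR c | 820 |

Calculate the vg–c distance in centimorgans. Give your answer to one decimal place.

8.5 centimorgans

The two rarest classes, VG PR c and vg pr C, are the double crossovers. Comparing them with the parentals, only the vg allele has switched, so vg is the middle locus and the order is pr – vg – c.
Crossovers in the vg–c interval produce the single-crossover classes vg PR C and VG pr c (80 + 90 = 170) plus the double crossovers (21).
RF(vg–c) = (170 + 21) / 2255 = 191/2255 = 0.0847 → 8.5 centimorgans.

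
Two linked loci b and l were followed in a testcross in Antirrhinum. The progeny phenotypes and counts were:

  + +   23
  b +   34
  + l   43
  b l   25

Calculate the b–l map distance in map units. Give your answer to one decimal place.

38.4 map units

The two most frequent classes, + l (43) and b + (34), are the parental types, so the F1 was + l / b +.
The recombinant classes are + + and b l: 23 + 25 = 48.
Recombination frequency = 48/125 = 0.3840 ≈ 38.4%, i.e. 38.4 map units.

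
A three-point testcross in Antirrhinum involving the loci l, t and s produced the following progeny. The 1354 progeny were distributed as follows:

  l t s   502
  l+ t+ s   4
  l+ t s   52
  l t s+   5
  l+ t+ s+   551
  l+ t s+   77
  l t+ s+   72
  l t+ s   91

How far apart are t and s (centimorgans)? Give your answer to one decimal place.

13.1 centimorgans

The two most frequent reciprocal classes, l+ t+ s+ and l t s, are the parental types, so the F1 was l+ t+ s+ / l t s.
The two rarest classes, l+ t+ s and l t s+, are the double crossovers. Comparing them with the parentals, only the s allele has switched, so s is the middle locus and the order is l – s – t.
Crossovers in the s–t interval produce the single-crossover classes l+ t s+ and l t+ s (77 + 91 = 168) plus the double crossovers (9).
RF(s–t) = (168 + 9) / 1354 = 177/1354 = 0.1307 → 13.1 centimorgans.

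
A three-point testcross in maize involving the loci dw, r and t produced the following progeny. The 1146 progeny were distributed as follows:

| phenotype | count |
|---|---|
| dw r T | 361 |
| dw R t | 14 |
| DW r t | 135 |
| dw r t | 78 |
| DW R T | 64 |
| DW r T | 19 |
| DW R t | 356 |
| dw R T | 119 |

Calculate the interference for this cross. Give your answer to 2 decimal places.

The two most frequent reciprocal classes, dw r T and DW R t, are the parental types, so the F1 was dw r T / DW R t.
The two rarest classes, DW r T and dw R t, are the double crossovers. Comparing them with the parentals, only the dw allele has switched, so dw is the middle locus and the order is r – dw – t.
r–dw: (254 + 33)/1146 = 0.2504; dw–t: (142 + 33)/1146 = 0.1527.
Expected DCO frequency = 0.2504 × 0.1527 ≈ 0.03824; observed = 33/1146 ≈ 0.02880.
Coefficient of coincidence = 0.02880/0.03824 ≈ 0.75; interference = 1 − 0.75 = 0.25.

0.25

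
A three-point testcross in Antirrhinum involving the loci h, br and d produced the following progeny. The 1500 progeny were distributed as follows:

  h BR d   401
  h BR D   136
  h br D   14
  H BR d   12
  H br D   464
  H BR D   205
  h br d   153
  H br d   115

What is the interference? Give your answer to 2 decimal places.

The two most frequent reciprocal classes, h BR d and H br D, are the parental types, so the F1 was h BR d / H br D.
The two rarest classes, H BR d and h br D, are the double crossovers. Comparing them with the parentals, only the h allele has switched, so h is the middle locus and the order is br – h – d.
br–h: (358 + 26)/1500 = 0.2560; h–d: (251 + 26)/1500 = 0.1847.
Expected DCO frequency = 0.2560 × 0.1847 ≈ 0.04728; observed = 26/1500 ≈ 0.01733.
Coefficient of coincidence = 0.01733/0.04728 ≈ 0.37; interference = 1 − 0.37 = 0.63.

0.63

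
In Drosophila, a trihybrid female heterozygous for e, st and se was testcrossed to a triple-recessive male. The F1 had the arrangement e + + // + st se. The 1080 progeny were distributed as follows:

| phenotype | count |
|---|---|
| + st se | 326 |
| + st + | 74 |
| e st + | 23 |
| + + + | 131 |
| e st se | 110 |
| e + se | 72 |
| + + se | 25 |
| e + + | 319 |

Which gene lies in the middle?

The two rarest classes, e st + and + + se, are the double crossovers. Comparing them with the parentals, only the st allele has switched, so st is the middle locus and the order is e – st – se.

st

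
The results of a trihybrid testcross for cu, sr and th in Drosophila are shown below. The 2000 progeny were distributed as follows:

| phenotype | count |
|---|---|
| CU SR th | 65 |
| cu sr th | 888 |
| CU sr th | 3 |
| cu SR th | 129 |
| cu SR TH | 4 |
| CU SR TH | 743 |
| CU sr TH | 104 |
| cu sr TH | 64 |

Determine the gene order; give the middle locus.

The two most frequent reciprocal classes, cu sr th and CU SR TH, are the parental types, so the F1 was cu sr th / CU SR TH.
The two rarest classes, CU sr th and cu SR TH, are the double crossovers. Comparing them with the parentals, only the cu allele has switched, so cu is the middle locus and the order is sr – cu – th.

cu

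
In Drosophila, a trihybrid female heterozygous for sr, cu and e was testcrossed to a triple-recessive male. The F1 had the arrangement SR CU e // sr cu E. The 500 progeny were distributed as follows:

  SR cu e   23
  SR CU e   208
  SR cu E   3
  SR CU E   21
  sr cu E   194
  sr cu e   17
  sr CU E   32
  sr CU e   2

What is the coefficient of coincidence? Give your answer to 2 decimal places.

The two rarest classes, sr CU e and SR cu E, are the double crossovers. Comparing them with the parentals, only the sr allele has switched, so sr is the middle locus and the order is e – sr – cu.
e–sr: (38 + 5)/500 = 0.0860; sr–cu: (55 + 5)/500 = 0.1200.
Expected DCO frequency = 0.0860 × 0.1200 ≈ 0.01032; observed = 5/500 ≈ 0.01000.
Coefficient of coincidence = 0.01000/0.01032 ≈ 0.97.

0.97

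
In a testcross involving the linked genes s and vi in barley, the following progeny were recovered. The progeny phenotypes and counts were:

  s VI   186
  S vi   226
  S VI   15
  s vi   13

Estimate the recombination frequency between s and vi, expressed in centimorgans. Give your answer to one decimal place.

6.4 centimorgans

The two most frequent classes, S vi (226) and s VI (186), are the parental types, so the F1 was S vi / s VI.
The recombinant classes are S VI and s vi: 15 + 13 = 28.
Recombination frequency = 28/440 = 0.0636 ≈ 6.4%, i.e. 6.4 centimorgans.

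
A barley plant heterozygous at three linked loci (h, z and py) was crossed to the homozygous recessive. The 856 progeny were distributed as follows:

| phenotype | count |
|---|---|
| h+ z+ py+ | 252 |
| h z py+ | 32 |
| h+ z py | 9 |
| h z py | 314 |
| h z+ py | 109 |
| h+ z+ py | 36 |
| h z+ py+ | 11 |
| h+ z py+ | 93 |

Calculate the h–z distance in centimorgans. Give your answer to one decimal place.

25.9 centimorgans

The two most frequent reciprocal classes, h+ z+ py+ and h z py, are the parental types, so the F1 was h+ z+ py+ / h z py.
The two rarest classes, h z+ py+ and h+ z py, are the double crossovers. Comparing them with the parentals, only the h allele has switched, so h is the middle locus and the order is py – h – z.
Crossovers in the h–z interval produce the single-crossover classes h+ z py+ and h z+ py (93 + 109 = 202) plus the double crossovers (20).
RF(h–z) = (202 + 20) / 856 = 222/856 = 0.2593 → 25.9 centimorgans.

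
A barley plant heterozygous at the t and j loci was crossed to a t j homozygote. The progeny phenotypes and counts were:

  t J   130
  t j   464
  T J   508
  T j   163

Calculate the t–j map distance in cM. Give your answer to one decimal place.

23.2 cM

The two most frequent classes, T J (508) and t j (464), are the parental types, so the F1 was T J / t j.
The recombinant classes are T j and t J: 163 + 130 = 293.
Recombination frequency = 293/1265 = 0.2316 ≈ 23.2%, i.e. 23.2 cM.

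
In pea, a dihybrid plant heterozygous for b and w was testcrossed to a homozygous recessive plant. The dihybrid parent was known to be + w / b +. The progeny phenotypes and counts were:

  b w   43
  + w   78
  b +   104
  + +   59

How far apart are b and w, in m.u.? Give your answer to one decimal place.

The recombinant classes are + + and b w: 59 + 43 = 102.
Recombination frequency = 102/284 = 0.3592 ≈ 35.9%, i.e. 35.9 m.u.

35.9 m.u.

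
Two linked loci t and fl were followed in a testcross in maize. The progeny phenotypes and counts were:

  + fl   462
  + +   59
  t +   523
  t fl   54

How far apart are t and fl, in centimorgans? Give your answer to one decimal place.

10.3 centimorgans

The two most frequent classes, + fl (462) and t + (523), are the parental types, so the F1 was + fl / t +.
The recombinant classes are + + and t fl: 59 + 54 = 113.
Recombination frequency = 113/1098 = 0.1029 ≈ 10.3%, i.e. 10.3 centimorgans.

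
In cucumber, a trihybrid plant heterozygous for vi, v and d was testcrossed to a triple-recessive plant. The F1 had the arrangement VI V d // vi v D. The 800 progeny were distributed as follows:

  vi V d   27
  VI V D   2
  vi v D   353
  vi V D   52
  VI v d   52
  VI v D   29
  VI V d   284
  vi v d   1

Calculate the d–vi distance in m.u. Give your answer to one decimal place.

7.4 m.u.

The two rarest classes, VI V D and vi v d, are the double crossovers. Comparing them with the parentals, only the d allele has switched, so d is the middle locus and the order is vi – d – v.
Crossovers in the vi–d interval produce the single-crossover classes vi V d and VI v D (27 + 29 = 56) plus the double crossovers (3).
RF(vi–d) = (56 + 3) / 800 = 59/800 = 0.0737 → 7.4 m.u.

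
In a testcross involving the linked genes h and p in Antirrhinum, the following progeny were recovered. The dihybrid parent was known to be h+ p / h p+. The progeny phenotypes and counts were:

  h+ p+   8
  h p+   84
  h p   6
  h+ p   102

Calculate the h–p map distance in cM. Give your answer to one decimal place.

The recombinant classes are h+ p+ and h p: 8 + 6 = 14.
Recombination frequency = 14/200 = 0.0700 ≈ 7.0%, i.e. 7.0 cM.

7.0 cM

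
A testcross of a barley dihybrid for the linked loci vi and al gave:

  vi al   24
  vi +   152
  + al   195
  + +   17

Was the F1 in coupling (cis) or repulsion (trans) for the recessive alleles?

The two most frequent classes are + al (195) and vi + (152); these are the parental (non-recombinant) types.
So the F1 carried + al on one chromosome and vi + on the other — the recessive alleles are on opposite chromosomes (trans / repulsion).

trans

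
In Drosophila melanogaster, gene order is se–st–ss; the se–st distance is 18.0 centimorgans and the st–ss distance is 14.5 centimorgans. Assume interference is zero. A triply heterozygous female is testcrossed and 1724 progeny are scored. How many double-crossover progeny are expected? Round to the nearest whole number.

Map distances give recombination frequencies of 0.180 and 0.145 for the two intervals.
With no interference, expected double-crossover frequency = 0.180 × 0.145 = 0.02610.
Expected number = 0.02610 × 1724 = 45.00 ≈ 45.

45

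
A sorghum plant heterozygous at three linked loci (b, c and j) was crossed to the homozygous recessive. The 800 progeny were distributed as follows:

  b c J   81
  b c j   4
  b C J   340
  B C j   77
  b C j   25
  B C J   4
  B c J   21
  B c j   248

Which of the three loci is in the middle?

b

The two most frequent reciprocal classes, b C J and B c j, are the parental types, so the F1 was b C J / B c j.
The two rarest classes, B C J and b c j, are the double crossovers. Comparing them with the parentals, only the b allele has switched, so b is the middle locus and the order is j – b – c.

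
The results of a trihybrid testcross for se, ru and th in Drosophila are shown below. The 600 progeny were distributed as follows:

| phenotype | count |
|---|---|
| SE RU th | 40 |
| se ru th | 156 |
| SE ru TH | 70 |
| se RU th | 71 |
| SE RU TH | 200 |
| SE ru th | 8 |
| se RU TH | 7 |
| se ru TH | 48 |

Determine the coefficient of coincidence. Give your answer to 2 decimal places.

The two most frequent reciprocal classes, se ru th and SE RU TH, are the parental types, so the F1 was se ru th / SE RU TH.
The two rarest classes, SE ru th and se RU TH, are the double crossovers. Comparing them with the parentals, only the se allele has switched, so se is the middle locus and the order is ru – se – th.
ru–se: (141 + 15)/600 = 0.2600; se–th: (88 + 15)/600 = 0.1717.
Expected DCO frequency = 0.2600 × 0.1717 ≈ 0.04464; observed = 15/600 ≈ 0.02500.
Coefficient of coincidence = 0.02500/0.04464 ≈ 0.56.

0.56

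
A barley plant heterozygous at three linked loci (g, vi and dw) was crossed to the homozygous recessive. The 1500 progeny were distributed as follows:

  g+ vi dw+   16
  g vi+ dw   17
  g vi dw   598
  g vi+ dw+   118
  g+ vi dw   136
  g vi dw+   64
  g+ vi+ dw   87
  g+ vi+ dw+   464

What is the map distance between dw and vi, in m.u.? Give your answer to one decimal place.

12.3 m.u.

The two most frequent reciprocal classes, g+ vi+ dw+ and g vi dw, are the parental types, so the F1 was g+ vi+ dw+ / g vi dw.
The two rarest classes, g+ vi dw+ and g vi+ dw, are the double crossovers. Comparing them with the parentals, only the vi allele has switched, so vi is the middle locus and the order is g – vi – dw.
Crossovers in the vi–dw interval produce the single-crossover classes g+ vi+ dw and g vi dw+ (87 + 64 = 151) plus the double crossovers (33).
RF(vi–dw) = (151 + 33) / 1500 = 184/1500 = 0.1227 → 12.3 m.u.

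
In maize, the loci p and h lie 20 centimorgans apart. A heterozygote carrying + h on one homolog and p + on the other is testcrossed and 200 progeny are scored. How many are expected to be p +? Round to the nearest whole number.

A map distance of 20 centimorgans corresponds to a recombination frequency of 0.200.
The F1 is + h / p +, so p + is a parental gamete class with expected frequency (1 − r)/2 = 0.800/2 = 0.4000.
Expected number = 0.4000 × 200 = 80.00 ≈ 80.

80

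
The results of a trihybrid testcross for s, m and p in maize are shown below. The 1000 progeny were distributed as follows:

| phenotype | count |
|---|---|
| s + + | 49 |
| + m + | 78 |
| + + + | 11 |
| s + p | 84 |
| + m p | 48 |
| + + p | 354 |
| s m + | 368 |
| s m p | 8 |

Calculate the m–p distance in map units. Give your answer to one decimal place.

11.6 map units

The two most frequent reciprocal classes, s m + and + + p, are the parental types, so the F1 was s m + / + + p.
The two rarest classes, s m p and + + +, are the double crossovers. Comparing them with the parentals, only the p allele has switched, so p is the middle locus and the order is s – p – m.
Crossovers in the p–m interval produce the single-crossover classes s + + and + m p (49 + 48 = 97) plus the double crossovers (19).
RF(p–m) = (97 + 19) / 1000 = 116/1000 = 0.1160 → 11.6 map units.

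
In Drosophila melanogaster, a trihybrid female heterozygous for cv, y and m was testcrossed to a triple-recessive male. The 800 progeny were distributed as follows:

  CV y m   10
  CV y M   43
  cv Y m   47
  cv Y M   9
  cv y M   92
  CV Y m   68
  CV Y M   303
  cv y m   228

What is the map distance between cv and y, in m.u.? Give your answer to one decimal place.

The two most frequent reciprocal classes, cv y m and CV Y M, are the parental types, so the F1 was cv y m / CV Y M.
The two rarest classes, CV y m and cv Y M, are the double crossovers. Comparing them with the parentals, only the cv allele has switched, so cv is the middle locus and the order is m – cv – y.
Crossovers in the cv–y interval produce the single-crossover classes cv Y m and CV y M (47 + 43 = 90) plus the double crossovers (19).
RF(cv–y) = (90 + 19) / 800 = 109/800 = 0.1363 → 13.6 m.u.

13.6 m.u.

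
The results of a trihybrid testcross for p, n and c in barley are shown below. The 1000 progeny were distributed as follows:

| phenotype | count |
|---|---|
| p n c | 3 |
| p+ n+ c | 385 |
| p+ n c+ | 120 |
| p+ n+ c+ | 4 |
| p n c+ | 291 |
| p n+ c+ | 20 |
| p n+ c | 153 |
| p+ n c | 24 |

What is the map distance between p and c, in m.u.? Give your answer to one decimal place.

28.0 m.u.

The two most frequent reciprocal classes, p n c+ and p+ n+ c, are the parental types, so the F1 was p n c+ / p+ n+ c.
The two rarest classes, p n c and p+ n+ c+, are the double crossovers. Comparing them with the parentals, only the c allele has switched, so c is the middle locus and the order is n – c – p.
Crossovers in the c–p interval produce the single-crossover classes p+ n c+ and p n+ c (120 + 153 = 273) plus the double crossovers (7).
RF(c–p) = (273 + 7) / 1000 = 280/1000 = 0.2800 → 28.0 m.u.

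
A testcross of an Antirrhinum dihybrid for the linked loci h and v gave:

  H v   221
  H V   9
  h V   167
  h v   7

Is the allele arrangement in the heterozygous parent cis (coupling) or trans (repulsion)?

trans

The two most frequent classes are H v (221) and h V (167); these are the parental (non-recombinant) types.
So the F1 carried H v on one chromosome and h V on the other — the recessive alleles are on opposite chromosomes (trans / repulsion).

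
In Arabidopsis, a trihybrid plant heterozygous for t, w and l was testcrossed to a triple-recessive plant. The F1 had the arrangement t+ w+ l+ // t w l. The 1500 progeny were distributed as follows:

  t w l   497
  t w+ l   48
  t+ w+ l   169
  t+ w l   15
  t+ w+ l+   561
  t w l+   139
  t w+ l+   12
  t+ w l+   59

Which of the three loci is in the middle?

The two rarest classes, t w+ l+ and t+ w l, are the double crossovers. Comparing them with the parentals, only the t allele has switched, so t is the middle locus and the order is w – t – l.

t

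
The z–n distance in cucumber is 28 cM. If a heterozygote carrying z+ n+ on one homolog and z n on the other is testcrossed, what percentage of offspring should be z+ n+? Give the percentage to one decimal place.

36.0%

A map distance of 28 cM corresponds to a recombination frequency of 0.280.
The F1 is z+ n+ / z n, so z+ n+ is a parental gamete class with expected frequency (1 − r)/2 = 0.720/2 = 0.3600.
That is 0.3600 = 36.0% of the progeny.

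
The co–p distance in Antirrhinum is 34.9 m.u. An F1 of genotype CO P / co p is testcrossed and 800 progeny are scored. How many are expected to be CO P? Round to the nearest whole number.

A map distance of 34.9 m.u. corresponds to a recombination frequency of 0.349.
The F1 is CO P / co p, so CO P is a parental gamete class with expected frequency (1 − r)/2 = 0.651/2 = 0.3255.
Expected number = 0.3255 × 800 = 260.40 ≈ 260.

260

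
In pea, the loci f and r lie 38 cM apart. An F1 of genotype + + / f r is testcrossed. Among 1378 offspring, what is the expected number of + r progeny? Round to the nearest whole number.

A map distance of 38 cM corresponds to a recombination frequency of 0.380.
The F1 is + + / f r, so + r is a recombinant gamete class with expected frequency r/2 = 0.380/2 = 0.1900.
Expected number = 0.1900 × 1378 = 261.82 ≈ 262.

262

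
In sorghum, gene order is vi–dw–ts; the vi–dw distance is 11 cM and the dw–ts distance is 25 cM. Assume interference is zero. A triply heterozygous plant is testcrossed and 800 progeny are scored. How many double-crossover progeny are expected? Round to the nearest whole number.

22

Map distances give recombination frequencies of 0.110 and 0.250 for the two intervals.
With no interference, expected double-crossover frequency = 0.110 × 0.250 = 0.02750.
Expected number = 0.02750 × 800 = 22.00 ≈ 22.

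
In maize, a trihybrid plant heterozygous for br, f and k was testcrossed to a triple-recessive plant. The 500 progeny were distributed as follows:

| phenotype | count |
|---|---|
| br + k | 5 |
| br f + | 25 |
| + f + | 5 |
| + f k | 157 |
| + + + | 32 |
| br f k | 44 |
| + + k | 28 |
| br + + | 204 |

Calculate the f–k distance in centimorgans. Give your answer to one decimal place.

12.6 centimorgans

The two most frequent reciprocal classes, + f k and br + +, are the parental types, so the F1 was + f k / br + +.
The two rarest classes, + f + and br + k, are the double crossovers. Comparing them with the parentals, only the k allele has switched, so k is the middle locus and the order is br – k – f.
Crossovers in the k–f interval produce the single-crossover classes + + k and br f + (28 + 25 = 53) plus the double crossovers (10).
RF(k–f) = (53 + 10) / 500 = 63/500 = 0.1260 → 12.6 centimorgans.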